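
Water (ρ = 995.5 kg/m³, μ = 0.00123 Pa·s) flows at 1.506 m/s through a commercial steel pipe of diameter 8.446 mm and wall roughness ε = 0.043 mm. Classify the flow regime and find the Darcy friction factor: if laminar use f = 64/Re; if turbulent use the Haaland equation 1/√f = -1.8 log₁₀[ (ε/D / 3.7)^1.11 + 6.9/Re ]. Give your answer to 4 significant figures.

f ≈ 0.03737

Re = ρVD/μ = 995.5·1.506·0.008446/0.00123 = 1.029e+04.
Re > 4000 → turbulent. ε/D = 4.3e-05/0.008446 = 0.00509; Haaland: 1/√f = -1.8 log₁₀[0.000667 + 0.00067] = 5.173, so f = 0.03737.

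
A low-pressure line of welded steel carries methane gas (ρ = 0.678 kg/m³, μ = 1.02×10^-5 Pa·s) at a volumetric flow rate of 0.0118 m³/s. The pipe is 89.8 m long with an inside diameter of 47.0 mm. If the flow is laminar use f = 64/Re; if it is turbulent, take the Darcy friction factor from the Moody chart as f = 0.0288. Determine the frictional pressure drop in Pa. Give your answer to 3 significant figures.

ΔP ≈ 863 Pa

Cross-sectional area A = πD²/4 = π(0.047)²/4 = 0.001735 m²; mean velocity V = Q/A = 0.0118/0.001735 = 6.801 m/s.
Reynolds number Re = ρVD/μ = 0.678 · 6.801 · 0.047 / 1.02e-05 = 2.125e+04.
Re > 4000 → turbulent; use the Moody-chart value f = 0.0288.
Darcy-Weisbach: ΔP = f(L/D)(ρV²/2) = 0.0288·(89.8/0.047)·(0.678·6.801²/2) = 0.0288·1911·15.68 = 862.9 Pa.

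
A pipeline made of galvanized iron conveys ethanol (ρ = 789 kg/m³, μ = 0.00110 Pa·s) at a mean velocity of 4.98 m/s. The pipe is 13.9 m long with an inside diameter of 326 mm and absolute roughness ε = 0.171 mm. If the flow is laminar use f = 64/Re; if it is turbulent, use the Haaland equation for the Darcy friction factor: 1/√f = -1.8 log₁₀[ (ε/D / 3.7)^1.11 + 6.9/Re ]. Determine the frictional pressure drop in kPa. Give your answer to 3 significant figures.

ΔP ≈ 7.21 kPa

Reynolds number Re = ρVD/μ = 789 · 4.98 · 0.326 / 0.0011 = 1.164e+06.
Re > 4000 → turbulent. Relative roughness ε/D = 0.000171/0.326 = 0.000525. Haaland: 1/√f = -1.8 log₁₀[(0.000525/3.7)^1.11 + 6.9/1.164e+06] = -1.8 log₁₀[5.35e-05 + 5.93e-06] = 7.607, so f = 0.01728.
Darcy-Weisbach: ΔP = f(L/D)(ρV²/2) = 0.01728·(13.9/0.326)·(789·4.98²/2) = 0.01728·42.64·9784 = 7209 Pa.
ΔP = 7209 Pa = 7.21 kPa.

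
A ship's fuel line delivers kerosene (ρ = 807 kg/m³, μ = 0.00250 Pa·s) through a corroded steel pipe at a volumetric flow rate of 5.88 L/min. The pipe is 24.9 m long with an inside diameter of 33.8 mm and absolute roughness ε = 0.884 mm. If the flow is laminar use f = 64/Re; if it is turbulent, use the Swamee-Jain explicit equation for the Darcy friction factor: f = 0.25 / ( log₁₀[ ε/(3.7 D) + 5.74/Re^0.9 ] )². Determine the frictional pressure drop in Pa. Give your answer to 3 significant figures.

Q = 5.88 L/min = 5.88/60000 = 9.8e-05 m³/s.
Cross-sectional area A = πD²/4 = π(0.0338)²/4 = 0.0008973 m²; mean velocity V = Q/A = 9.8e-05/0.0008973 = 0.1092 m/s.
Reynolds number Re = ρVD/μ = 807 · 0.1092 · 0.0338 / 0.0025 = 1192.
Re < 2300 → laminar flow, so f = 64/Re = 64/1192 = 0.05371 (the turbulent correlation is not needed).
Darcy-Weisbach: ΔP = f(L/D)(ρV²/2) = 0.05371·(24.9/0.0338)·(807·0.1092²/2) = 0.05371·736.7·4.813 = 190.4 Pa.

ΔP ≈ 190 Pa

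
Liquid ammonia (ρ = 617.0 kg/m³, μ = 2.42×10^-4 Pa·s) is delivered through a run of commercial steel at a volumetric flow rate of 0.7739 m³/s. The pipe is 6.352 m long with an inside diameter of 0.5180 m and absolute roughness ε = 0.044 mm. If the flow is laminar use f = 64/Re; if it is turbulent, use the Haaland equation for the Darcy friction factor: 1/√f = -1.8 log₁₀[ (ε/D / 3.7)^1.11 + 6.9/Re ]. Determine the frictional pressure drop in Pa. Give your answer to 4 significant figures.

Cross-sectional area A = πD²/4 = π(0.518)²/4 = 0.2107 m²; mean velocity V = Q/A = 0.7739/0.2107 = 3.672 m/s.
Reynolds number Re = ρVD/μ = 617 · 3.672 · 0.518 / 0.000242 = 4.85e+06.
Re > 4000 → turbulent. Relative roughness ε/D = 4.4e-05/0.518 = 8.49e-05. Haaland: 1/√f = -1.8 log₁₀[(8.49e-05/3.7)^1.11 + 6.9/4.85e+06] = -1.8 log₁₀[7.09e-06 + 1.42e-06] = 9.126, so f = 0.01201.
Darcy-Weisbach: ΔP = f(L/D)(ρV²/2) = 0.01201·(6.352/0.518)·(617·3.672²/2) = 0.01201·12.26·4160 = 612.6 Pa.

ΔP ≈ 612.6 Pa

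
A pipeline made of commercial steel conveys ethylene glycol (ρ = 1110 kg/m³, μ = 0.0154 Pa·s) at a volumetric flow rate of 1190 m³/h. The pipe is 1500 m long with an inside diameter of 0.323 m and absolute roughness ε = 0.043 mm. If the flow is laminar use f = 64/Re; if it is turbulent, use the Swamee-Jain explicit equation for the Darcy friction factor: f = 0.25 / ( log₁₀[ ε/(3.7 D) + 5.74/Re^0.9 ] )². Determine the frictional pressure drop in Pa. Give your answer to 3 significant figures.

Q = 1190 m³/h = 1190/3600 = 0.3306 m³/s.
Cross-sectional area A = πD²/4 = π(0.323)²/4 = 0.08194 m²; mean velocity V = Q/A = 0.3306/0.08194 = 4.034 m/s.
Reynolds number Re = ρVD/μ = 1110 · 4.034 · 0.323 / 0.0154 = 9.392e+04.
Re > 4000 → turbulent. Relative roughness ε/D = 4.3e-05/0.323 = 0.000133. Swamee-Jain: f = 0.25/(log₁₀[0.000133/3.7 + 5.74/9.392e+04^0.9])² = 0.25/(log₁₀[3.6e-05 + 0.000192])² = 0.25/(-3.642)² = 0.01885.
Darcy-Weisbach: ΔP = f(L/D)(ρV²/2) = 0.01885·(1500/0.323)·(1110·4.034²/2) = 0.01885·4644·9032 = 7.906e+05 Pa.

ΔP ≈ 791000 Pa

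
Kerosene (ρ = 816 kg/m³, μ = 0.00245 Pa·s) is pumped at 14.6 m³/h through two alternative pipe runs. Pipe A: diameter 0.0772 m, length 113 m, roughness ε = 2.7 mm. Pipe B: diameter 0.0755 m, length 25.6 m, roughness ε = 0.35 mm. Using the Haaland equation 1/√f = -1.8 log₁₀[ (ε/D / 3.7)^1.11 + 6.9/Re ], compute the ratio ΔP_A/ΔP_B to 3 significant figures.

Pipe A: V = Q/A = 0.004056/0.004681 = 0.8664 m/s; Re = 2.228e+04; ε/D = 0.035; Haaland → f = 0.0624; ΔP_A = f(L/D)(ρV²/2) = 2.797e+04 Pa.
Pipe B: V = Q/A = 0.004056/0.004477 = 0.9059 m/s; Re = 2.278e+04; ε/D = 0.00464; Haaland → f = 0.03331; ΔP_B = f(L/D)(ρV²/2) = 3781 Pa.
ΔP_A/ΔP_B = 2.797e+04/3781 = 7.40.

ΔP_A/ΔP_B ≈ 7.40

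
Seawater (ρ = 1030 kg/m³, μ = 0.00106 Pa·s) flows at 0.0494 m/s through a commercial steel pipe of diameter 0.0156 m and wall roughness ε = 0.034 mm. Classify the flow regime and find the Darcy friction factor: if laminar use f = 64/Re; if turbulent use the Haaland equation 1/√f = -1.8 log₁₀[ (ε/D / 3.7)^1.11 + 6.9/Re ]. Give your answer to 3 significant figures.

f ≈ 0.0855

Re = ρVD/μ = 1030·0.0494·0.0156/0.00106 = 748.8.
Re < 2300 → laminar, so f = 64/Re = 0.08547 (roughness is irrelevant in laminar flow).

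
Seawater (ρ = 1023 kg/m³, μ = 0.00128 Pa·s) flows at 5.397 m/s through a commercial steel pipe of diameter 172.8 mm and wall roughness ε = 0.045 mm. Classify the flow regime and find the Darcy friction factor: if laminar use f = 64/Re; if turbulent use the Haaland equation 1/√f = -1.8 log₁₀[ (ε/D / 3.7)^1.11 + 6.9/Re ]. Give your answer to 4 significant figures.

f ≈ 0.01544

Re = ρVD/μ = 1023·5.397·0.1728/0.00128 = 7.454e+05.
Re > 4000 → turbulent. ε/D = 4.5e-05/0.1728 = 0.00026; Haaland: 1/√f = -1.8 log₁₀[2.46e-05 + 9.26e-06] = 8.047, so f = 0.01544.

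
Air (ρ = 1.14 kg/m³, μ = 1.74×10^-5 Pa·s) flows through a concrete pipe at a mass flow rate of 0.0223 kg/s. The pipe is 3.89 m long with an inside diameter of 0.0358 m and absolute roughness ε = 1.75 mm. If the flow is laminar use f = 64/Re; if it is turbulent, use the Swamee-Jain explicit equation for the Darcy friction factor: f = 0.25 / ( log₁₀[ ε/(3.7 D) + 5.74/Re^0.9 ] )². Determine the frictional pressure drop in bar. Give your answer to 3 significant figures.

ΔP ≈ 0.0168 bar

A = πD²/4 = π(0.0358)²/4 = 0.001007 m²; mean velocity V = ṁ/(ρA) = 0.0223/(1.14 · 0.001007) = 19.43 m/s.
Reynolds number Re = ρVD/μ = 1.14 · 19.43 · 0.0358 / 1.74e-05 = 4.558e+04.
Re > 4000 → turbulent. Relative roughness ε/D = 0.00175/0.0358 = 0.0489. Swamee-Jain: f = 0.25/(log₁₀[0.0489/3.7 + 5.74/4.558e+04^0.9])² = 0.25/(log₁₀[0.0132 + 0.000368])² = 0.25/(-1.867)² = 0.07171.
Darcy-Weisbach: ΔP = f(L/D)(ρV²/2) = 0.07171·(3.89/0.0358)·(1.14·19.43²/2) = 0.07171·108.7·215.3 = 1677 Pa.
ΔP = 1677 Pa = 0.0168 bar.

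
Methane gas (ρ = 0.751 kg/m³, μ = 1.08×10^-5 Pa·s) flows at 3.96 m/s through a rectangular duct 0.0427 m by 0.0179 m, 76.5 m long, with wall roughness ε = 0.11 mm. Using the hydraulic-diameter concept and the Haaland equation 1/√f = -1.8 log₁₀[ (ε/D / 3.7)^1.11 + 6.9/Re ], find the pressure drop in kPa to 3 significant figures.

ΔP ≈ 0.699 kPa

Hydraulic diameter D_h = 4A/P = 4·(0.0427·0.0179)/(2·(0.0427+0.0179)) = 0.003057/0.1212 = 0.02523 m.
Re = ρVD_h/μ = 0.751·3.96·0.02523/1.08e-05 = 6946.
ε/D_h = 0.00011/0.02523 = 0.00436; Haaland gives 1/√f = -1.8 log₁₀[0.000561+0.000993] = 5.055, so f = 0.03913.
ΔP = f(L/D_h)(ρV²/2) = 0.03913·76.5/0.02523·5.888 = 698.8 Pa.
ΔP = 0.699 kPa.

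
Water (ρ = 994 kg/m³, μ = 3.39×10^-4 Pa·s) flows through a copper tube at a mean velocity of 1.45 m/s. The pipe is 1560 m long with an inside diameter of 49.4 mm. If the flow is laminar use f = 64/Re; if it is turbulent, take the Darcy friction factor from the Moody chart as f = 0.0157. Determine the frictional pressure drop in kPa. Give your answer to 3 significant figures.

Reynolds number Re = ρVD/μ = 994 · 1.45 · 0.0494 / 0.000339 = 2.1e+05.
Re > 4000 → turbulent; use the Moody-chart value f = 0.0157.
Darcy-Weisbach: ΔP = f(L/D)(ρV²/2) = 0.0157·(1560/0.0494)·(994·1.45²/2) = 0.0157·3.158e+04·1045 = 5.181e+05 Pa.
ΔP = 5.181e+05 Pa = 518 kPa.

ΔP ≈ 518 kPa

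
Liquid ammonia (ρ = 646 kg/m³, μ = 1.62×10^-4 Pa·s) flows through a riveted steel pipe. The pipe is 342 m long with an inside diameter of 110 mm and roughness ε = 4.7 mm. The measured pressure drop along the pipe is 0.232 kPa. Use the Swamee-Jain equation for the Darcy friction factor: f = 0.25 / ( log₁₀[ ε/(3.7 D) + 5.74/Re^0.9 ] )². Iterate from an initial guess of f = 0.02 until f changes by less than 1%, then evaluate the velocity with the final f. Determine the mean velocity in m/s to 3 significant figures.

V ≈ 0.0582 m/s

Rearranging Darcy-Weisbach: V = √(2·ΔP·D/(f·L·ρ)). With ε/D = 0.0047/0.11 = 0.0427, iterate starting from f = 0.02:
  f = 0.02 → V = √(2·232·0.11/(0.02·342·646)) = 0.1075 m/s; Re = ρVD/μ = 4.714e+04; f → 0.06752
  f = 0.06752 → V = 0.0585 m/s; Re = 2.566e+04; f → 0.06818
Converged (Δf/f < 1%). With the final f = 0.06818: V = √(2·232·0.11/(0.06818·342·646)) = 0.05821 m/s.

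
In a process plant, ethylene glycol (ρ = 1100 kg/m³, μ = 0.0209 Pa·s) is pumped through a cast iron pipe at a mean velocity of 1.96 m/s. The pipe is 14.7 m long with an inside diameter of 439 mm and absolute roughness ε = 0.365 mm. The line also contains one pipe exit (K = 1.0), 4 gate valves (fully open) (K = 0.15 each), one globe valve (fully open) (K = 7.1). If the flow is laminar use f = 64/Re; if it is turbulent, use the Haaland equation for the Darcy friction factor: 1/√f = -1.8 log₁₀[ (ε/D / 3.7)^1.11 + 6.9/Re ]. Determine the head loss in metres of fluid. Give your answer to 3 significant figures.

h_f ≈ 1.86 m

Reynolds number Re = ρVD/μ = 1100 · 1.96 · 0.439 / 0.0209 = 4.529e+04.
Re > 4000 → turbulent. Relative roughness ε/D = 0.000365/0.439 = 0.000831. Haaland: 1/√f = -1.8 log₁₀[(0.000831/3.7)^1.11 + 6.9/4.529e+04] = -1.8 log₁₀[8.92e-05 + 0.000152] = 6.511, so f = 0.02359.
Total minor-loss coefficient ΣK = 1·1 + 4·0.15 + 1·7.1 = 8.7.
ΔP = [f·L/D + ΣK]·(ρV²/2) = [0.02359·14.7/0.439 + 8.7]·(1100·1.96²/2) = [0.79 + 8.7]·2113 = 2.005e+04 Pa.
Head loss h_f = ΔP/(ρg) = 2.005e+04/(1100·9.81) = 1.86 m.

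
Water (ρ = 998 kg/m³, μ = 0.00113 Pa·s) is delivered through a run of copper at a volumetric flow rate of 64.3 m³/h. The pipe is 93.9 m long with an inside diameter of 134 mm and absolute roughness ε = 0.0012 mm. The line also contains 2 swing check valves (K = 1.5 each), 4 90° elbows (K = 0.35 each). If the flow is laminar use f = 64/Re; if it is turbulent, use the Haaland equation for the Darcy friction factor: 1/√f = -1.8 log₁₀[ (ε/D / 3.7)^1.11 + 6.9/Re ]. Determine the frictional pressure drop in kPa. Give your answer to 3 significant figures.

ΔP ≈ 12.7 kPa

Q = 64.3 m³/h = 64.3/3600 = 0.01786 m³/s.
Cross-sectional area A = πD²/4 = π(0.134)²/4 = 0.0141 m²; mean velocity V = Q/A = 0.01786/0.0141 = 1.267 m/s.
Reynolds number Re = ρVD/μ = 998 · 1.267 · 0.134 / 0.00113 = 1.499e+05.
Re > 4000 → turbulent. Relative roughness ε/D = 1.2e-06/0.134 = 8.96e-06. Haaland: 1/√f = -1.8 log₁₀[(8.96e-06/3.7)^1.11 + 6.9/1.499e+05] = -1.8 log₁₀[5.84e-07 + 4.6e-05] = 7.797, so f = 0.01645.
Total minor-loss coefficient ΣK = 2·1.5 + 4·0.35 = 4.4.
ΔP = [f·L/D + ΣK]·(ρV²/2) = [0.01645·93.9/0.134 + 4.4]·(998·1.267²/2) = [11.53 + 4.4]·800.4 = 1.275e+04 Pa.
ΔP = 1.275e+04 Pa = 12.7 kPa.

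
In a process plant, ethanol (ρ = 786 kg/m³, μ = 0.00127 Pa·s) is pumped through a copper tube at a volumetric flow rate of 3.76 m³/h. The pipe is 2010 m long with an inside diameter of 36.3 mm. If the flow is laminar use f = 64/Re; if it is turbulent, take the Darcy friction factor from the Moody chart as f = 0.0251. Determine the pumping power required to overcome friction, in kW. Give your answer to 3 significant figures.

Q = 3.76 m³/h = 3.76/3600 = 0.001044 m³/s.
Cross-sectional area A = πD²/4 = π(0.0363)²/4 = 0.001035 m²; mean velocity V = Q/A = 0.001044/0.001035 = 1.009 m/s.
Reynolds number Re = ρVD/μ = 786 · 1.009 · 0.0363 / 0.00127 = 2.267e+04.
Re > 4000 → turbulent; use the Moody-chart value f = 0.0251.
Darcy-Weisbach: ΔP = f(L/D)(ρV²/2) = 0.0251·(2010/0.0363)·(786·1.009²/2) = 0.0251·5.537e+04·400.3 = 5.563e+05 Pa.
Pumping power P = QΔP = 0.001044·5.563e+05 = 581.0 W = 0.581 kW.

P ≈ 0.581 kW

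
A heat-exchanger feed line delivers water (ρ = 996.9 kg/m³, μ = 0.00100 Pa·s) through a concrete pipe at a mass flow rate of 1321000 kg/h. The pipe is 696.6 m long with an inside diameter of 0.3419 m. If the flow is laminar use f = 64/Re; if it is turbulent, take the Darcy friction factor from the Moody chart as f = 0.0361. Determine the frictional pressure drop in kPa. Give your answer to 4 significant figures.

ṁ = 1321000 kg/h = 1321000/3600 = 366.9 kg/s.
A = πD²/4 = π(0.3419)²/4 = 0.09181 m²; mean velocity V = ṁ/(ρA) = 366.9/(996.9 · 0.09181) = 4.009 m/s.
Reynolds number Re = ρVD/μ = 996.9 · 4.009 · 0.3419 / 0.001 = 1.367e+06.
Re > 4000 → turbulent; use the Moody-chart value f = 0.0361.
Darcy-Weisbach: ΔP = f(L/D)(ρV²/2) = 0.0361·(696.6/0.3419)·(996.9·4.009²/2) = 0.0361·2037·8012 = 5.893e+05 Pa.
ΔP = 5.893e+05 Pa = 589.3 kPa.

ΔP ≈ 589.3 kPa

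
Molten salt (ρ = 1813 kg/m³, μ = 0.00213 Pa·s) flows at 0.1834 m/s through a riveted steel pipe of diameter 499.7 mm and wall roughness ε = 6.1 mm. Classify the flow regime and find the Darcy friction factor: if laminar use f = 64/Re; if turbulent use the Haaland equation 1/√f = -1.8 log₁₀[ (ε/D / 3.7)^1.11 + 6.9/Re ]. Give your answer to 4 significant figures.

Re = ρVD/μ = 1813·0.1834·0.4997/0.00213 = 7.801e+04.
Re > 4000 → turbulent. ε/D = 0.0061/0.4997 = 0.0122; Haaland: 1/√f = -1.8 log₁₀[0.00176 + 8.85e-05] = 4.92, so f = 0.04131.

f ≈ 0.04131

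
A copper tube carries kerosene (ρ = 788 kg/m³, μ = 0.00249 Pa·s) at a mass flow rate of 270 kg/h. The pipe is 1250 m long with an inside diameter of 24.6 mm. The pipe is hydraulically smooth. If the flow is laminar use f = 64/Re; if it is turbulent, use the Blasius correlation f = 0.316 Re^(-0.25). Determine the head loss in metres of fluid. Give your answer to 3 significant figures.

ṁ = 270 kg/h = 270/3600 = 0.075 kg/s.
A = πD²/4 = π(0.0246)²/4 = 0.0004753 m²; mean velocity V = ṁ/(ρA) = 0.075/(788 · 0.0004753) = 0.2003 m/s.
Reynolds number Re = ρVD/μ = 788 · 0.2003 · 0.0246 / 0.00249 = 1559.
Re < 2300 → laminar flow, so f = 64/Re = 64/1559 = 0.04105 (the turbulent correlation is not needed).
Darcy-Weisbach: ΔP = f(L/D)(ρV²/2) = 0.04105·(1250/0.0246)·(788·0.2003²/2) = 0.04105·5.081e+04·15.8 = 3.296e+04 Pa.
Head loss h_f = ΔP/(ρg) = 3.296e+04/(788·9.81) = 4.26 m.

h_f ≈ 4.26 m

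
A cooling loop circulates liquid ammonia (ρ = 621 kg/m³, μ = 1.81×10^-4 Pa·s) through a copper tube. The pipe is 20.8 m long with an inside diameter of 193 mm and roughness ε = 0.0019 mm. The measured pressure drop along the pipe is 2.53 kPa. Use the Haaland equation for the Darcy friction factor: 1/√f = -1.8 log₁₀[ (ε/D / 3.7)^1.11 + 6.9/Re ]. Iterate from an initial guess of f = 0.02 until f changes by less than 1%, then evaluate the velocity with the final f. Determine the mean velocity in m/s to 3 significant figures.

Rearranging Darcy-Weisbach: V = √(2·ΔP·D/(f·L·ρ)). With ε/D = 1.9e-06/0.193 = 9.84e-06, iterate starting from f = 0.02:
  f = 0.02 → V = √(2·2530·0.193/(0.02·20.8·621)) = 1.944 m/s; Re = ρVD/μ = 1.287e+06; f → 0.01132
  f = 0.01132 → V = 2.584 m/s; Re = 1.711e+06; f → 0.01087
  f = 0.01087 → V = 2.638 m/s; Re = 1.747e+06; f → 0.01083
Converged (Δf/f < 1%). With the final f = 0.01083: V = √(2·2530·0.193/(0.01083·20.8·621)) = 2.642 m/s.

V ≈ 2.64 m/s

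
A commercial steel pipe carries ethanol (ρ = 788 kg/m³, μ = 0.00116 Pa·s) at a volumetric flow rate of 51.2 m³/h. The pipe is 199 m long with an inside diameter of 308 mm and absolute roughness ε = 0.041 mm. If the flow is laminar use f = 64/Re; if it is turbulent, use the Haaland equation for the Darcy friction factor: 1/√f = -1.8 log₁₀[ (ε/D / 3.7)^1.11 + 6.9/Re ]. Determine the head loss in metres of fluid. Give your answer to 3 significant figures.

Q = 51.2 m³/h = 51.2/3600 = 0.01422 m³/s.
Cross-sectional area A = πD²/4 = π(0.308)²/4 = 0.07451 m²; mean velocity V = Q/A = 0.01422/0.07451 = 0.1909 m/s.
Reynolds number Re = ρVD/μ = 788 · 0.1909 · 0.308 / 0.00116 = 3.994e+04.
Re > 4000 → turbulent. Relative roughness ε/D = 4.1e-05/0.308 = 0.000133. Haaland: 1/√f = -1.8 log₁₀[(0.000133/3.7)^1.11 + 6.9/3.994e+04] = -1.8 log₁₀[1.17e-05 + 0.000173] = 6.721, so f = 0.02213.
Darcy-Weisbach: ΔP = f(L/D)(ρV²/2) = 0.02213·(199/0.308)·(788·0.1909²/2) = 0.02213·646.1·14.36 = 205.3 Pa.
Head loss h_f = ΔP/(ρg) = 205.3/(788·9.81) = 0.0266 m.

h_f ≈ 0.0266 m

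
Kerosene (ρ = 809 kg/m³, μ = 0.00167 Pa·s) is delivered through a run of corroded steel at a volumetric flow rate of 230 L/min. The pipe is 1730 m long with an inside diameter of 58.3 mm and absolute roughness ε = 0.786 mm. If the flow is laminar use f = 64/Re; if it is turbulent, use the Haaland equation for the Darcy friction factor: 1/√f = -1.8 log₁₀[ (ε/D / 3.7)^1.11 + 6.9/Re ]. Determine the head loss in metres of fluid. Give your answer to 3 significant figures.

h_f ≈ 135 m

Q = 230 L/min = 230/60000 = 0.003833 m³/s.
Cross-sectional area A = πD²/4 = π(0.0583)²/4 = 0.002669 m²; mean velocity V = Q/A = 0.003833/0.002669 = 1.436 m/s.
Reynolds number Re = ρVD/μ = 809 · 1.436 · 0.0583 / 0.00167 = 4.056e+04.
Re > 4000 → turbulent. Relative roughness ε/D = 0.000786/0.0583 = 0.0135. Haaland: 1/√f = -1.8 log₁₀[(0.0135/3.7)^1.11 + 6.9/4.056e+04] = -1.8 log₁₀[0.00196 + 0.00017] = 4.807, so f = 0.04327.
Darcy-Weisbach: ΔP = f(L/D)(ρV²/2) = 0.04327·(1730/0.0583)·(809·1.436²/2) = 0.04327·2.967e+04·834.1 = 1.071e+06 Pa.
Head loss h_f = ΔP/(ρg) = 1.071e+06/(809·9.81) = 135 m.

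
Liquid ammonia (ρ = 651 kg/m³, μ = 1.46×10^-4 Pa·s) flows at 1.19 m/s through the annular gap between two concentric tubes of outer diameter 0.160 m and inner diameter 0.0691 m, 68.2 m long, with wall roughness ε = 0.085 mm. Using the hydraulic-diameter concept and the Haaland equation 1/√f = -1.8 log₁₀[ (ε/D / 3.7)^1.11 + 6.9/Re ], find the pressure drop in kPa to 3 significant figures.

ΔP ≈ 6.89 kPa

Hydraulic diameter D_h = 4A/P = D_o - D_i = 0.16 - 0.0691 = 0.0909 m.
Re = ρVD_h/μ = 651·1.19·0.0909/0.000146 = 4.823e+05.
ε/D_h = 8.5e-05/0.0909 = 0.000935; Haaland gives 1/√f = -1.8 log₁₀[0.000102+1.43e-05] = 7.085, so f = 0.01992.
ΔP = f(L/D_h)(ρV²/2) = 0.01992·68.2/0.0909·460.9 = 6890 Pa.
ΔP = 6.89 kPa.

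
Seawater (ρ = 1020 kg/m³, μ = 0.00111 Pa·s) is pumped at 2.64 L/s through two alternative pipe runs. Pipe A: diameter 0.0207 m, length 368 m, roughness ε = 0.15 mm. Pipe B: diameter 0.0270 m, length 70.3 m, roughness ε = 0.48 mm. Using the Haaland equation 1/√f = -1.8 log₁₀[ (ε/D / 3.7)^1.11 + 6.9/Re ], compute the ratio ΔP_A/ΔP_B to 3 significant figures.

ΔP_A/ΔP_B ≈ 14.6

Pipe A: V = Q/A = 0.00264/0.0003365 = 7.845 m/s; Re = 1.492e+05; ε/D = 0.00725; Haaland → f = 0.03461; ΔP_A = f(L/D)(ρV²/2) = 1.931e+07 Pa.
Pipe B: V = Q/A = 0.00264/0.0005726 = 4.611 m/s; Re = 1.144e+05; ε/D = 0.0178; Haaland → f = 0.04696; ΔP_B = f(L/D)(ρV²/2) = 1.326e+06 Pa.
ΔP_A/ΔP_B = 1.931e+07/1.326e+06 = 14.6.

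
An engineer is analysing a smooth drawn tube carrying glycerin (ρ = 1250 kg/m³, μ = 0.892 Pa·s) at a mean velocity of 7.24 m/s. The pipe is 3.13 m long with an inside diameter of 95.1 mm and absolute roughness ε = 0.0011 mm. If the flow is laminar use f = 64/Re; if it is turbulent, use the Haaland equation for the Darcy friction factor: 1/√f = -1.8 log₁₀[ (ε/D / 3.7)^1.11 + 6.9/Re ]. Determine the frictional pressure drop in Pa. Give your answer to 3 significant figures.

ΔP ≈ 71500 Pa

Reynolds number Re = ρVD/μ = 1250 · 7.24 · 0.0951 / 0.892 = 964.9.
Re < 2300 → laminar flow, so f = 64/Re = 64/964.9 = 0.06633 (the turbulent correlation is not needed).
Darcy-Weisbach: ΔP = f(L/D)(ρV²/2) = 0.06633·(3.13/0.0951)·(1250·7.24²/2) = 0.06633·32.91·3.276e+04 = 7.152e+04 Pa.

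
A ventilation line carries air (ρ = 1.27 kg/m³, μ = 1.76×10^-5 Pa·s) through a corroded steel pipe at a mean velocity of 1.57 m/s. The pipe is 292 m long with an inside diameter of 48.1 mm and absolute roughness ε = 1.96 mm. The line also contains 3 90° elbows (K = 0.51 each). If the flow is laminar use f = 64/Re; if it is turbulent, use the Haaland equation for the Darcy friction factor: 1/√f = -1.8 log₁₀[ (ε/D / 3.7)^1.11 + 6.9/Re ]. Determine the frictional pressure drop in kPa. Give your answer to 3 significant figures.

ΔP ≈ 0.668 kPa

Reynolds number Re = ρVD/μ = 1.27 · 1.57 · 0.0481 / 1.76e-05 = 5449.
Re > 4000 → turbulent. Relative roughness ε/D = 0.00196/0.0481 = 0.0407. Haaland: 1/√f = -1.8 log₁₀[(0.0407/3.7)^1.11 + 6.9/5449] = -1.8 log₁₀[0.00671 + 0.00127] = 3.777, so f = 0.0701.
Total minor-loss coefficient ΣK = 3·0.51 = 1.53.
ΔP = [f·L/D + ΣK]·(ρV²/2) = [0.0701·292/0.0481 + 1.53]·(1.27·1.57²/2) = [425.5 + 1.53]·1.565 = 668.4 Pa.
ΔP = 668.4 Pa = 0.668 kPa.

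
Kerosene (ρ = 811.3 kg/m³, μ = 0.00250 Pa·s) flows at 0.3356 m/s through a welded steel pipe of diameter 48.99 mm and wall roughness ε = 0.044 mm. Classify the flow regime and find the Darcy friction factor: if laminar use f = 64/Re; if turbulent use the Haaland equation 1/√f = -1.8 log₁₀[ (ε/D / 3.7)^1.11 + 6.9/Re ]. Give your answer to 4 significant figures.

f ≈ 0.03782

Re = ρVD/μ = 811.3·0.3356·0.04899/0.0025 = 5335.
Re > 4000 → turbulent. ε/D = 4.4e-05/0.04899 = 0.000898; Haaland: 1/√f = -1.8 log₁₀[9.72e-05 + 0.00129] = 5.142, so f = 0.03782.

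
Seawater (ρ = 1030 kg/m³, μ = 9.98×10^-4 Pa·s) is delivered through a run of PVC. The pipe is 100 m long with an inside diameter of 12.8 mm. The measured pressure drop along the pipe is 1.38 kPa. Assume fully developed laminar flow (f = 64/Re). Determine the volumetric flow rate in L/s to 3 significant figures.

Q ≈ 0.00911 L/s

For laminar flow, f = 64/Re with Re = ρVD/μ, so Darcy-Weisbach reduces to ΔP = 32μLV/D². Solving for V: V = ΔP·D²/(32μL) = 1380·(0.0128)²/(32·0.000998·100) = 0.0708 m/s.
Check: Re = ρVD/μ = 1030·0.0708·0.0128/0.000998 = 935.3 < 2300, so the laminar assumption holds.
Q = V·A = 0.0708·(π/4·0.0128²) = 9.11e-06 m³/s = 0.00911 L/s.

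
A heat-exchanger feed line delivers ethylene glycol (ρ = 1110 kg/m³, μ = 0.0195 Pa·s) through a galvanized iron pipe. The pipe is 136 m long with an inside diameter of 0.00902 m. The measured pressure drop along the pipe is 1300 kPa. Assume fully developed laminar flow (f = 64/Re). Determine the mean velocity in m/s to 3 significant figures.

V ≈ 1.25 m/s

For laminar flow, f = 64/Re with Re = ρVD/μ, so Darcy-Weisbach reduces to ΔP = 32μLV/D². Solving for V: V = ΔP·D²/(32μL) = 1.3e+06·(0.00902)²/(32·0.0195·136) = 1.246 m/s.
Check: Re = ρVD/μ = 1110·1.246·0.00902/0.0195 = 639.9 < 2300, so the laminar assumption holds.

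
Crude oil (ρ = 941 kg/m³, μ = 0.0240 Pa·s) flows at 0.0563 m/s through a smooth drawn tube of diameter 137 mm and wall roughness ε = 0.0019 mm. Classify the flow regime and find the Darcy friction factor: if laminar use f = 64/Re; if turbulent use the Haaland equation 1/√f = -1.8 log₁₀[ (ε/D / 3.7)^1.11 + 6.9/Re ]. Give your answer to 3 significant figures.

f ≈ 0.212

Re = ρVD/μ = 941·0.0563·0.137/0.024 = 302.4.
Re < 2300 → laminar, so f = 64/Re = 0.2116 (roughness is irrelevant in laminar flow).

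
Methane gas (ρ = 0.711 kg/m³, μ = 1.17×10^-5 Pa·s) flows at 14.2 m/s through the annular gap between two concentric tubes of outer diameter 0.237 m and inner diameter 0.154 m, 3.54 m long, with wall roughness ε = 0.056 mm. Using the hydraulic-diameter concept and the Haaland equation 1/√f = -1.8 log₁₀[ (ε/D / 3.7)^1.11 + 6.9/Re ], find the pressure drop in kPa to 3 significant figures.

ΔP ≈ 0.0661 kPa

Hydraulic diameter D_h = 4A/P = D_o - D_i = 0.237 - 0.154 = 0.083 m.
Re = ρVD_h/μ = 0.711·14.2·0.083/1.17e-05 = 7.162e+04.
ε/D_h = 5.6e-05/0.083 = 0.000675; Haaland gives 1/√f = -1.8 log₁₀[7.07e-05+9.63e-05] = 6.799, so f = 0.02163.
ΔP = f(L/D_h)(ρV²/2) = 0.02163·3.54/0.083·71.68 = 66.14 Pa.
ΔP = 0.0661 kPa.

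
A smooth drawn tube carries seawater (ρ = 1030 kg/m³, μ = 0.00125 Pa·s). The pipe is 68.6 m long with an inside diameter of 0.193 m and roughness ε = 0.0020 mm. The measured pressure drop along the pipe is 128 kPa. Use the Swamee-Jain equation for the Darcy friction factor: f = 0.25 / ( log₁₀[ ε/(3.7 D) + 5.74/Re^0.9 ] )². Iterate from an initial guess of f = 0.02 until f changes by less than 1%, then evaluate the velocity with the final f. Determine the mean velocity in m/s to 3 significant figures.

Rearranging Darcy-Weisbach: V = √(2·ΔP·D/(f·L·ρ)). With ε/D = 2e-06/0.193 = 1.04e-05, iterate starting from f = 0.02:
  f = 0.02 → V = √(2·1.28e+05·0.193/(0.02·68.6·1030)) = 5.913 m/s; Re = ρVD/μ = 9.403e+05; f → 0.01197
  f = 0.01197 → V = 7.642 m/s; Re = 1.215e+06; f → 0.01152
  f = 0.01152 → V = 7.79 m/s; Re = 1.239e+06; f → 0.01149
Converged (Δf/f < 1%). With the final f = 0.01149: V = √(2·1.28e+05·0.193/(0.01149·68.6·1030)) = 7.801 m/s.

V ≈ 7.80 m/s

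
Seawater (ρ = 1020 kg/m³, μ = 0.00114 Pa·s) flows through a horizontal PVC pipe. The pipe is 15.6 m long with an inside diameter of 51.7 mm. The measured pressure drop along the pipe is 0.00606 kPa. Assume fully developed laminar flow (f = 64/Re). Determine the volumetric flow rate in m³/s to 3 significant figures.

Q ≈ 5.98×10^-5 m³/s

For laminar flow, f = 64/Re with Re = ρVD/μ, so Darcy-Weisbach reduces to ΔP = 32μLV/D². Solving for V: V = ΔP·D²/(32μL) = 6.06·(0.0517)²/(32·0.00114·15.6) = 0.02846 m/s.
Check: Re = ρVD/μ = 1020·0.02846·0.0517/0.00114 = 1317 < 2300, so the laminar assumption holds.
Q = V·A = 0.02846·(π/4·0.0517²) = 5.975e-05 m³/s = 5.98×10^-5 m³/s.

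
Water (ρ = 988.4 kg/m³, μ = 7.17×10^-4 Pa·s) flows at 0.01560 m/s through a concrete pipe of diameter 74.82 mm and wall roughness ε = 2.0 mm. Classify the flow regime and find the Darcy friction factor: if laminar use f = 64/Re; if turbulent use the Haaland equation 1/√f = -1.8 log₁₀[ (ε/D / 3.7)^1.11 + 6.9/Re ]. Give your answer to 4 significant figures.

Re = ρVD/μ = 988.4·0.0156·0.07482/0.000717 = 1609.
Re < 2300 → laminar, so f = 64/Re = 0.03978 (roughness is irrelevant in laminar flow).

f ≈ 0.03978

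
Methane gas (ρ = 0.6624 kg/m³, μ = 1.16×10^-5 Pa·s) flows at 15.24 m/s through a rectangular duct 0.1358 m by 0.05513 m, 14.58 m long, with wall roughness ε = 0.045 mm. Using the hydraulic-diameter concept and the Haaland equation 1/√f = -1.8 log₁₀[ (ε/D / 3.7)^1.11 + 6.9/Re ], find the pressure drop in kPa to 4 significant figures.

ΔP ≈ 0.3064 kPa

Hydraulic diameter D_h = 4A/P = 4·(0.1358·0.05513)/(2·(0.1358+0.05513)) = 0.02995/0.3819 = 0.07842 m.
Re = ρVD_h/μ = 0.6624·15.24·0.07842/1.16e-05 = 6.825e+04.
ε/D_h = 4.5e-05/0.07842 = 0.000574; Haaland gives 1/√f = -1.8 log₁₀[5.91e-05+0.000101] = 6.832, so f = 0.02143.
ΔP = f(L/D_h)(ρV²/2) = 0.02143·14.58/0.07842·76.92 = 306.4 Pa.
ΔP = 0.3064 kPa.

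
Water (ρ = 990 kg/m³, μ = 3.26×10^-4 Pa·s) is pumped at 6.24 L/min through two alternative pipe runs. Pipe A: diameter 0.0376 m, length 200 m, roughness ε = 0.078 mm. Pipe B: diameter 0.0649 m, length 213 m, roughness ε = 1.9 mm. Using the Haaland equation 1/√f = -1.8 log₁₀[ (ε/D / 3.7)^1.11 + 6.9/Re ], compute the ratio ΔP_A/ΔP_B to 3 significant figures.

ΔP_A/ΔP_B ≈ 7.76

Pipe A: V = Q/A = 0.000104/0.00111 = 0.09366 m/s; Re = 1.069e+04; ε/D = 0.00207; Haaland → f = 0.03318; ΔP_A = f(L/D)(ρV²/2) = 766.4 Pa.
Pipe B: V = Q/A = 0.000104/0.003308 = 0.03144 m/s; Re = 6196; ε/D = 0.0293; Haaland → f = 0.06154; ΔP_B = f(L/D)(ρV²/2) = 98.8 Pa.
ΔP_A/ΔP_B = 766.4/98.8 = 7.76.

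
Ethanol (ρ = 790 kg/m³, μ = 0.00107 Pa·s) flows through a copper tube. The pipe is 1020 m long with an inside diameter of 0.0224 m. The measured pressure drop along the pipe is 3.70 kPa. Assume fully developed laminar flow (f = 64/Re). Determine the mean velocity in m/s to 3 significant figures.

For laminar flow, f = 64/Re with Re = ρVD/μ, so Darcy-Weisbach reduces to ΔP = 32μLV/D². Solving for V: V = ΔP·D²/(32μL) = 3700·(0.0224)²/(32·0.00107·1020) = 0.05316 m/s.
Check: Re = ρVD/μ = 790·0.05316·0.0224/0.00107 = 879.1 < 2300, so the laminar assumption holds.

V ≈ 0.0532 m/s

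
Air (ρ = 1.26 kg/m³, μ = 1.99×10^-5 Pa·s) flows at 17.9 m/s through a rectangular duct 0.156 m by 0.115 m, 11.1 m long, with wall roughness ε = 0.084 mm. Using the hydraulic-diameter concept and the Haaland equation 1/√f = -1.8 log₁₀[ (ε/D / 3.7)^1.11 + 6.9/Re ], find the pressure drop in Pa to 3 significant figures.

Hydraulic diameter D_h = 4A/P = 4·(0.156·0.115)/(2·(0.156+0.115)) = 0.07176/0.542 = 0.1324 m.
Re = ρVD_h/μ = 1.26·17.9·0.1324/1.99e-05 = 1.501e+05.
ε/D_h = 8.4e-05/0.1324 = 0.000634; Haaland gives 1/√f = -1.8 log₁₀[6.61e-05+4.6e-05] = 7.111, so f = 0.01978.
ΔP = f(L/D_h)(ρV²/2) = 0.01978·11.1/0.1324·201.9 = 334.7 Pa.

ΔP ≈ 335 Pa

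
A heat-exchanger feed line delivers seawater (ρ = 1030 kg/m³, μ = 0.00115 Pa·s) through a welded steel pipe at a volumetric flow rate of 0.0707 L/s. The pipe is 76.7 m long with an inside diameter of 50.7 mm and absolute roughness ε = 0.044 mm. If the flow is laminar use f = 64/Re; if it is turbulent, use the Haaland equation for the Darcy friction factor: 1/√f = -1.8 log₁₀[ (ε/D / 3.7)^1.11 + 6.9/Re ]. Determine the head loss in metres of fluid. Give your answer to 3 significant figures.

h_f ≈ 0.00381 m

Q = 0.0707 L/s = 0.0707/1000 = 7.07e-05 m³/s.
Cross-sectional area A = πD²/4 = π(0.0507)²/4 = 0.002019 m²; mean velocity V = Q/A = 7.07e-05/0.002019 = 0.03502 m/s.
Reynolds number Re = ρVD/μ = 1030 · 0.03502 · 0.0507 / 0.00115 = 1590.
Re < 2300 → laminar flow, so f = 64/Re = 64/1590 = 0.04025 (the turbulent correlation is not needed).
Darcy-Weisbach: ΔP = f(L/D)(ρV²/2) = 0.04025·(76.7/0.0507)·(1030·0.03502²/2) = 0.04025·1513·0.6316 = 38.45 Pa.
Head loss h_f = ΔP/(ρg) = 38.45/(1030·9.81) = 0.00381 m.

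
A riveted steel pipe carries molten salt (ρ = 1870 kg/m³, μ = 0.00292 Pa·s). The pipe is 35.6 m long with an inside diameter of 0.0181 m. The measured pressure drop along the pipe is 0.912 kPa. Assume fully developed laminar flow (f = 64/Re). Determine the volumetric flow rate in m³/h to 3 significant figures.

For laminar flow, f = 64/Re with Re = ρVD/μ, so Darcy-Weisbach reduces to ΔP = 32μLV/D². Solving for V: V = ΔP·D²/(32μL) = 912·(0.0181)²/(32·0.00292·35.6) = 0.08982 m/s.
Check: Re = ρVD/μ = 1870·0.08982·0.0181/0.00292 = 1041 < 2300, so the laminar assumption holds.
Q = V·A = 0.08982·(π/4·0.0181²) = 2.311e-05 m³/s = 0.0832 m³/h.

Q ≈ 0.0832 m³/h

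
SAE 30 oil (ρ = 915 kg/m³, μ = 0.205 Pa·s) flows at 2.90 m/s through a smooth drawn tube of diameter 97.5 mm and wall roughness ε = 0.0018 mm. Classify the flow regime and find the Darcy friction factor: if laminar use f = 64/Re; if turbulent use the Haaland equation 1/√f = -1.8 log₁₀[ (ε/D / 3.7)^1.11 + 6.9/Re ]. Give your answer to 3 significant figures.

f ≈ 0.0507

Re = ρVD/μ = 915·2.9·0.0975/0.205 = 1262.
Re < 2300 → laminar, so f = 64/Re = 0.05071 (roughness is irrelevant in laminar flow).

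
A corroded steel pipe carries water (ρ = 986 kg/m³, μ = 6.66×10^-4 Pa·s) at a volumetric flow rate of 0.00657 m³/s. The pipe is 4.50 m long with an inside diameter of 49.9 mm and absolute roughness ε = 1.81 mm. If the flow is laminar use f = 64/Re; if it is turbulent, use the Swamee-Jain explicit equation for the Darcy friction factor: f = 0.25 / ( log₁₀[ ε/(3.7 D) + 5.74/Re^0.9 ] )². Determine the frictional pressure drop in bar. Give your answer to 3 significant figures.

Cross-sectional area A = πD²/4 = π(0.0499)²/4 = 0.001956 m²; mean velocity V = Q/A = 0.00657/0.001956 = 3.359 m/s.
Reynolds number Re = ρVD/μ = 986 · 3.359 · 0.0499 / 0.000666 = 2.482e+05.
Re > 4000 → turbulent. Relative roughness ε/D = 0.00181/0.0499 = 0.0363. Swamee-Jain: f = 0.25/(log₁₀[0.0363/3.7 + 5.74/2.482e+05^0.9])² = 0.25/(log₁₀[0.0098 + 8.01e-05])² = 0.25/(-2.005)² = 0.06218.
Darcy-Weisbach: ΔP = f(L/D)(ρV²/2) = 0.06218·(4.5/0.0499)·(986·3.359²/2) = 0.06218·90.18·5564 = 3.12e+04 Pa.
ΔP = 3.12e+04 Pa = 0.312 bar.

ΔP ≈ 0.312 bar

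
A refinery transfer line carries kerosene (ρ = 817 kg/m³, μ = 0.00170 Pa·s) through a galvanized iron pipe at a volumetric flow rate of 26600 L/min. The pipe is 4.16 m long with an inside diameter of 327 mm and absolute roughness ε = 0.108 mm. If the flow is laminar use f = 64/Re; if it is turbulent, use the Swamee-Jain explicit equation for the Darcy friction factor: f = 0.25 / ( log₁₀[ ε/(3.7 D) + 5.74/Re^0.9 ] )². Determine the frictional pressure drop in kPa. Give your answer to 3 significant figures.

ΔP ≈ 2.34 kPa

Q = 26600 L/min = 26600/60000 = 0.4433 m³/s.
Cross-sectional area A = πD²/4 = π(0.327)²/4 = 0.08398 m²; mean velocity V = Q/A = 0.4433/0.08398 = 5.279 m/s.
Reynolds number Re = ρVD/μ = 817 · 5.279 · 0.327 / 0.0017 = 8.296e+05.
Re > 4000 → turbulent. Relative roughness ε/D = 0.000108/0.327 = 0.00033. Swamee-Jain: f = 0.25/(log₁₀[0.00033/3.7 + 5.74/8.296e+05^0.9])² = 0.25/(log₁₀[8.93e-05 + 2.7e-05])² = 0.25/(-3.934)² = 0.01615.
Darcy-Weisbach: ΔP = f(L/D)(ρV²/2) = 0.01615·(4.16/0.327)·(817·5.279²/2) = 0.01615·12.72·1.138e+04 = 2339 Pa.
ΔP = 2339 Pa = 2.34 kPa.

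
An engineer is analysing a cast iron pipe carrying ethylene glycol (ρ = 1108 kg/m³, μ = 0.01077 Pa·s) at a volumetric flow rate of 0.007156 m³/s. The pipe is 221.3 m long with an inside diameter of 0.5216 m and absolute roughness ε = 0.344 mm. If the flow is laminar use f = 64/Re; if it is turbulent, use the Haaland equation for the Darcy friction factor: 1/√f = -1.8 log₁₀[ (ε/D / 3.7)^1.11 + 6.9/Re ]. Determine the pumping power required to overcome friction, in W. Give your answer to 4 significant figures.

P ≈ 0.06718 W

Cross-sectional area A = πD²/4 = π(0.5216)²/4 = 0.2137 m²; mean velocity V = Q/A = 0.007156/0.2137 = 0.03349 m/s.
Reynolds number Re = ρVD/μ = 1108 · 0.03349 · 0.5216 / 0.0108 = 1797.
Re < 2300 → laminar flow, so f = 64/Re = 64/1797 = 0.03561 (the turbulent correlation is not needed).
Darcy-Weisbach: ΔP = f(L/D)(ρV²/2) = 0.03561·(221.3/0.5216)·(1108·0.03349²/2) = 0.03561·424.3·0.6213 = 9.388 Pa.
Pumping power P = QΔP = 0.007156·9.388 = 0.067181 W = 0.06718 W.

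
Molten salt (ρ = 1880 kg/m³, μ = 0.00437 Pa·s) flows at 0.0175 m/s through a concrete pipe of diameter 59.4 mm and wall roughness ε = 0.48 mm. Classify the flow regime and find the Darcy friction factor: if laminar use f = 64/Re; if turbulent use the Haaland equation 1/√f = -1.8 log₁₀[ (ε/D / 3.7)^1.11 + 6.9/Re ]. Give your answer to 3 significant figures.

Re = ρVD/μ = 1880·0.0175·0.0594/0.00437 = 447.2.
Re < 2300 → laminar, so f = 64/Re = 0.1431 (roughness is irrelevant in laminar flow).

f ≈ 0.143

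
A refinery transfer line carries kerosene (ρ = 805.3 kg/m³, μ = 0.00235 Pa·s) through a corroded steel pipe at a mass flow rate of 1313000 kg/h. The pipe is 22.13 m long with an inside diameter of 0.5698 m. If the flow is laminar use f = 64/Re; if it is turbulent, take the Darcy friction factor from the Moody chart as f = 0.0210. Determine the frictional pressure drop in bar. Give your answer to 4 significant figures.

ṁ = 1313000 kg/h = 1313000/3600 = 364.7 kg/s.
A = πD²/4 = π(0.5698)²/4 = 0.255 m²; mean velocity V = ṁ/(ρA) = 364.7/(805.3 · 0.255) = 1.776 m/s.
Reynolds number Re = ρVD/μ = 805.3 · 1.776 · 0.5698 / 0.00235 = 3.468e+05.
Re > 4000 → turbulent; use the Moody-chart value f = 0.0210.
Darcy-Weisbach: ΔP = f(L/D)(ρV²/2) = 0.021·(22.13/0.5698)·(805.3·1.776²/2) = 0.021·38.84·1270 = 1036 Pa.
ΔP = 1036 Pa = 0.01036 bar.

ΔP ≈ 0.01036 bar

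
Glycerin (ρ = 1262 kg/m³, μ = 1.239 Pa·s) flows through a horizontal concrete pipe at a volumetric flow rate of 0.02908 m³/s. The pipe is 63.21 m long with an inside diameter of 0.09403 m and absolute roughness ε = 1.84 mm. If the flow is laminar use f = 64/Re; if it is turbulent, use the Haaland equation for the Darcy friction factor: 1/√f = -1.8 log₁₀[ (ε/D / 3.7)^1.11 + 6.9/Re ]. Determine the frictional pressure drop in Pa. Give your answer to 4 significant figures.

ΔP ≈ 1187000 Pa

Cross-sectional area A = πD²/4 = π(0.09403)²/4 = 0.006944 m²; mean velocity V = Q/A = 0.02908/0.006944 = 4.188 m/s.
Reynolds number Re = ρVD/μ = 1262 · 4.188 · 0.09403 / 1.24 = 401.1.
Re < 2300 → laminar flow, so f = 64/Re = 64/401.1 = 0.1596 (the turbulent correlation is not needed).
Darcy-Weisbach: ΔP = f(L/D)(ρV²/2) = 0.1596·(63.21/0.09403)·(1262·4.188²/2) = 0.1596·672.2·1.107e+04 = 1.187e+06 Pa.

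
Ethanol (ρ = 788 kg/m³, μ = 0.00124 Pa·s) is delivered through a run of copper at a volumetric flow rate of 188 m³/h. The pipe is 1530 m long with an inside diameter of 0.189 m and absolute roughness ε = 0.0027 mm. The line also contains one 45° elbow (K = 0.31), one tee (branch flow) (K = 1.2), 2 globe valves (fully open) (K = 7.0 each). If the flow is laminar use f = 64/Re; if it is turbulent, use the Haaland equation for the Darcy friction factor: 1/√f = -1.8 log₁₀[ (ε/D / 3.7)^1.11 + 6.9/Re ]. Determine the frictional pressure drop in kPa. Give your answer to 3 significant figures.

ΔP ≈ 190 kPa

Q = 188 m³/h = 188/3600 = 0.05222 m³/s.
Cross-sectional area A = πD²/4 = π(0.189)²/4 = 0.02806 m²; mean velocity V = Q/A = 0.05222/0.02806 = 1.861 m/s.
Reynolds number Re = ρVD/μ = 788 · 1.861 · 0.189 / 0.00124 = 2.236e+05.
Re > 4000 → turbulent. Relative roughness ε/D = 2.7e-06/0.189 = 1.43e-05. Haaland: 1/√f = -1.8 log₁₀[(1.43e-05/3.7)^1.11 + 6.9/2.236e+05] = -1.8 log₁₀[9.8e-07 + 3.09e-05] = 8.095, so f = 0.01526.
Total minor-loss coefficient ΣK = 1·0.31 + 1·1.2 + 2·7 = 15.5.
ΔP = [f·L/D + ΣK]·(ρV²/2) = [0.01526·1530/0.189 + 15.5]·(788·1.861²/2) = [123.5 + 15.5]·1365 = 1.898e+05 Pa.
ΔP = 1.898e+05 Pa = 190 kPa.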